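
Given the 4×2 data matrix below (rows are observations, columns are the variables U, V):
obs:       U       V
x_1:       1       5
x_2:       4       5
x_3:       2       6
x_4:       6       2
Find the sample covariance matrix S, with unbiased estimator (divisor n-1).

Step 1 — column means:
  mean(U) = (1 + 4 + 2 + 6) / 4 = 13/4 = 3.25
  mean(V) = (5 + 5 + 6 + 2) / 4 = 18/4 = 4.5

Step 2 — sample covariance S[i,j] = (1/(n-1)) · Σ_k (x_{k,i} - mean_i) · (x_{k,j} - mean_j), with n-1 = 3.
  S[U,U] = ((-2.25)·(-2.25) + (0.75)·(0.75) + (-1.25)·(-1.25) + (2.75)·(2.75)) / 3 = 14.75/3 = 4.9167
  S[U,V] = ((-2.25)·(0.5) + (0.75)·(0.5) + (-1.25)·(1.5) + (2.75)·(-2.5)) / 3 = -9.5/3 = -3.1667
  S[V,V] = ((0.5)·(0.5) + (0.5)·(0.5) + (1.5)·(1.5) + (-2.5)·(-2.5)) / 3 = 9/3 = 3

S is symmetric (S[j,i] = S[i,j]). Assembling:

S = [[4.9167, -3.1667],
 [-3.1667, 3]]


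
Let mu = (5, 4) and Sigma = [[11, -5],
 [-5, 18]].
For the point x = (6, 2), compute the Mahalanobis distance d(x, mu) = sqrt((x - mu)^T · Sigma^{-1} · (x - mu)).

Step 1 — centre the observation: (x - mu) = (1, -2).

Step 2 — invert Sigma. det(Sigma) = 11·18 - (-5)² = 173.
  Sigma^{-1} = (1/det) · [[d, -b], [-b, a]] = [[0.104, 0.0289],
 [0.0289, 0.0636]].

Step 3 — form the quadratic (x - mu)^T · Sigma^{-1} · (x - mu):
  Sigma^{-1} · (x - mu) = (0.0462, -0.0983).
  (x - mu)^T · [Sigma^{-1} · (x - mu)] = (1)·(0.0462) + (-2)·(-0.0983) = 0.2428.

Step 4 — take square root: d = √(0.2428) ≈ 0.4927.

d(x, mu) = √(0.2428) ≈ 0.4927


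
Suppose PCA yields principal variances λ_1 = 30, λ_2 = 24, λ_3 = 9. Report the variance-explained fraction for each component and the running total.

Step 1 — total variance = trace(Sigma) = Σ λ_i = 30 + 24 + 9 = 63.

Step 2 — fraction explained by component i = λ_i / Σ λ:
  PC1: 30/63 = 0.4762
  PC2: 24/63 = 0.381
  PC3: 9/63 = 0.1429

Step 3 — cumulative fraction after k components = (λ_1 + ... + λ_k) / Σ λ:
  k = 1: 30/63 = 0.4762
  k = 2: (30 + 24)/63 = 54/63 = 0.8571
  k = 3: (30 + 24 + 9)/63 = 63/63 = 1

Summary (fraction, with percent):

explained: PC1 0.4762 (47.62%), PC2 0.381 (38.1%), PC3 0.1429 (14.29%);  cumulative: 0.4762, 0.8571, 1


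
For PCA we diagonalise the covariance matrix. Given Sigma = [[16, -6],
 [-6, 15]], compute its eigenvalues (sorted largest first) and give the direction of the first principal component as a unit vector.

Step 1 — characteristic polynomial of 2×2 Sigma:
  det(Sigma - λI) = λ² - trace · λ + det = 0.
  trace = 16 + 15 = 31, det = 16·15 - (-6)² = 204.
Step 2 — discriminant:
  Δ = trace² - 4·det = 961 - 816 = 145.
Step 3 — eigenvalues:
  λ = (trace ± √Δ)/2 = (31 ± 12.0416)/2,
  λ_1 = 21.5208,  λ_2 = 9.4792.

Step 4 — unit eigenvector for λ_1: solve (Sigma - λ_1 I)v = 0. First row:
  (16 - 21.5208)·v_x + (-6)·v_y = 0, i.e. (-5.5208)·v_x + (-6)·v_y = 0,
  so v ∝ (b, λ_1 - a) = (-6, 5.5208); multiply by -1 so the first entry is positive: u = (6, -5.5208).
  ||u|| = √((6)² + (-5.5208)²) = √(66.4792) ≈ 8.1535,
  v_1 = u/||u|| ≈ (0.7359, -0.6771) (||v_1|| = 1).

λ_1 = 21.5208,  λ_2 = 9.4792;  v_1 ≈ (0.7359, -0.6771)


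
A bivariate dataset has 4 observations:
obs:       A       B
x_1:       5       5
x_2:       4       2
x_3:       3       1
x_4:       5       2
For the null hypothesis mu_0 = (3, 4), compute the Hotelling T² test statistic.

Step 1 — sample mean vector:
  mean(A) = (5 + 4 + 3 + 5) / 4 = 17/4 = 4.25
  mean(B) = (5 + 2 + 1 + 2) / 4 = 10/4 = 2.5
  x̄ = (4.25, 2.5),  deviation x̄ - mu_0 = (4.25, 2.5) - (3, 4) = (1.25, -1.5).

Step 2 — sample covariance matrix, S[i,j] = (1/(n-1)) · Σ_k (x_{k,i} - mean_i) · (x_{k,j} - mean_j), divisor n-1 = 3:
  S[A,A] = ((0.75)·(0.75) + (-0.25)·(-0.25) + (-1.25)·(-1.25) + (0.75)·(0.75)) / 3 = 2.75/3 = 0.9167
  S[A,B] = ((0.75)·(2.5) + (-0.25)·(-0.5) + (-1.25)·(-1.5) + (0.75)·(-0.5)) / 3 = 3.5/3 = 1.1667
  S[B,B] = ((2.5)·(2.5) + (-0.5)·(-0.5) + (-1.5)·(-1.5) + (-0.5)·(-0.5)) / 3 = 9/3 = 3
  S = [[0.9167, 1.1667],
 [1.1667, 3]].

Step 3 — invert S. det(S) = 0.9167·3 - (1.1667)² = 1.3889.
  S^{-1} = (1/det) · [[d, -b], [-b, a]] = [[2.16, -0.84],
 [-0.84, 0.66]].

Step 4 — quadratic form (x̄ - mu_0)^T · S^{-1} · (x̄ - mu_0):
  S^{-1} · (x̄ - mu_0) = (3.96, -2.04),
  (x̄ - mu_0)^T · [...] = (1.25)·(3.96) + (-1.5)·(-2.04) = 8.01.

Step 5 — scale by n: T² = 4 · 8.01 = 32.04.

T² ≈ 32.04


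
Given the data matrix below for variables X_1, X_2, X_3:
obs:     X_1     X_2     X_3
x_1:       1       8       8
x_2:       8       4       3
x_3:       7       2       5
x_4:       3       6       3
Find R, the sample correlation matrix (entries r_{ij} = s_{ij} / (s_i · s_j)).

Step 1 — column means:
  mean(X_1) = (1 + 8 + 7 + 3) / 4 = 19/4 = 4.75
  mean(X_2) = (8 + 4 + 2 + 6) / 4 = 20/4 = 5
  mean(X_3) = (8 + 3 + 5 + 3) / 4 = 19/4 = 4.75

Step 2 — sample variances and covariances s[i,j] = (1/(n-1)) · Σ_k (x_{k,i} - mean_i) · (x_{k,j} - mean_j), with n-1 = 3:
  s[X_1,X_1] = ((-3.75)·(-3.75) + (3.25)·(3.25) + (2.25)·(2.25) + (-1.75)·(-1.75)) / 3 = 32.75/3 = 10.9167
  s[X_1,X_2] = ((-3.75)·(3) + (3.25)·(-1) + (2.25)·(-3) + (-1.75)·(1)) / 3 = -23/3 = -7.6667
  s[X_1,X_3] = ((-3.75)·(3.25) + (3.25)·(-1.75) + (2.25)·(0.25) + (-1.75)·(-1.75)) / 3 = -14.25/3 = -4.75
  s[X_2,X_2] = ((3)·(3) + (-1)·(-1) + (-3)·(-3) + (1)·(1)) / 3 = 20/3 = 6.6667
  s[X_2,X_3] = ((3)·(3.25) + (-1)·(-1.75) + (-3)·(0.25) + (1)·(-1.75)) / 3 = 9/3 = 3
  s[X_3,X_3] = ((3.25)·(3.25) + (-1.75)·(-1.75) + (0.25)·(0.25) + (-1.75)·(-1.75)) / 3 = 16.75/3 = 5.5833
  Sample standard deviations s_i = √(s[i,i]):
  s(X_1) = √(10.9167) = 3.304
  s(X_2) = √(6.6667) = 2.582
  s(X_3) = √(5.5833) = 2.3629

Step 3 — r_{ij} = s_{ij} / (s_i · s_j):
  r[X_1,X_1] = 1 (diagonal).
  r[X_1,X_2] = -7.6667 / (3.304 · 2.582) = -7.6667 / 8.531 = -0.8987
  r[X_1,X_3] = -4.75 / (3.304 · 2.3629) = -4.75 / 7.8071 = -0.6084
  r[X_2,X_2] = 1 (diagonal).
  r[X_2,X_3] = 3 / (2.582 · 2.3629) = 3 / 6.101 = 0.4917
  r[X_3,X_3] = 1 (diagonal).

R is symmetric with unit diagonal. Assembling:

R = [[1, -0.8987, -0.6084],
 [-0.8987, 1, 0.4917],
 [-0.6084, 0.4917, 1]]


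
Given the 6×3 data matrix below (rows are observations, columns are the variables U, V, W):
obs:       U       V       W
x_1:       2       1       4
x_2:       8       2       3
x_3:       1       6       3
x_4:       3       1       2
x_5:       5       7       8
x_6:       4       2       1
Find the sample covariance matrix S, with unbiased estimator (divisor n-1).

Step 1 — column means:
  mean(U) = (2 + 8 + 1 + 3 + 5 + 4) / 6 = 23/6 = 3.8333
  mean(V) = (1 + 2 + 6 + 1 + 7 + 2) / 6 = 19/6 = 3.1667
  mean(W) = (4 + 3 + 3 + 2 + 8 + 1) / 6 = 21/6 = 3.5

Step 2 — sample covariance S[i,j] = (1/(n-1)) · Σ_k (x_{k,i} - mean_i) · (x_{k,j} - mean_j), with n-1 = 5.
  S[U,U] = ((-1.8333)·(-1.8333) + (4.1667)·(4.1667) + (-2.8333)·(-2.8333) + (-0.8333)·(-0.8333) + (1.1667)·(1.1667) + (0.1667)·(0.1667)) / 5 = 30.8333/5 = 6.1667
  S[U,V] = ((-1.8333)·(-2.1667) + (4.1667)·(-1.1667) + (-2.8333)·(2.8333) + (-0.8333)·(-2.1667) + (1.1667)·(3.8333) + (0.1667)·(-1.1667)) / 5 = -2.8333/5 = -0.5667
  S[U,W] = ((-1.8333)·(0.5) + (4.1667)·(-0.5) + (-2.8333)·(-0.5) + (-0.8333)·(-1.5) + (1.1667)·(4.5) + (0.1667)·(-2.5)) / 5 = 4.5/5 = 0.9
  S[V,V] = ((-2.1667)·(-2.1667) + (-1.1667)·(-1.1667) + (2.8333)·(2.8333) + (-2.1667)·(-2.1667) + (3.8333)·(3.8333) + (-1.1667)·(-1.1667)) / 5 = 34.8333/5 = 6.9667
  S[V,W] = ((-2.1667)·(0.5) + (-1.1667)·(-0.5) + (2.8333)·(-0.5) + (-2.1667)·(-1.5) + (3.8333)·(4.5) + (-1.1667)·(-2.5)) / 5 = 21.5/5 = 4.3
  S[W,W] = ((0.5)·(0.5) + (-0.5)·(-0.5) + (-0.5)·(-0.5) + (-1.5)·(-1.5) + (4.5)·(4.5) + (-2.5)·(-2.5)) / 5 = 29.5/5 = 5.9

S is symmetric (S[j,i] = S[i,j]). Assembling:

S = [[6.1667, -0.5667, 0.9],
 [-0.5667, 6.9667, 4.3],
 [0.9, 4.3, 5.9]]


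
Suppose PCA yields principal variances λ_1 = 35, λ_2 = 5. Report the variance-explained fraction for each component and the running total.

Step 1 — total variance = trace(Sigma) = Σ λ_i = 35 + 5 = 40.

Step 2 — fraction explained by component i = λ_i / Σ λ:
  PC1: 35/40 = 0.875
  PC2: 5/40 = 0.125

Step 3 — cumulative fraction after k components = (λ_1 + ... + λ_k) / Σ λ:
  k = 1: 35/40 = 0.875
  k = 2: (35 + 5)/40 = 40/40 = 1

Summary (fraction, with percent):

explained: PC1 0.875 (87.5%), PC2 0.125 (12.5%);  cumulative: 0.875, 1


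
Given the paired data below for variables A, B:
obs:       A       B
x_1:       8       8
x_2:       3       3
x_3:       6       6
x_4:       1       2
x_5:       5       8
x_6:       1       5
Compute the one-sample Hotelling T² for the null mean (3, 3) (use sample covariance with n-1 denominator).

Step 1 — sample mean vector:
  mean(A) = (8 + 3 + 6 + 1 + 5 + 1) / 6 = 24/6 = 4
  mean(B) = (8 + 3 + 6 + 2 + 8 + 5) / 6 = 32/6 = 5.3333
  x̄ = (4, 5.3333),  deviation x̄ - mu_0 = (4, 5.3333) - (3, 3) = (1, 2.3333).

Step 2 — sample covariance matrix, S[i,j] = (1/(n-1)) · Σ_k (x_{k,i} - mean_i) · (x_{k,j} - mean_j), divisor n-1 = 5:
  S[A,A] = ((4)·(4) + (-1)·(-1) + (2)·(2) + (-3)·(-3) + (1)·(1) + (-3)·(-3)) / 5 = 40/5 = 8
  S[A,B] = ((4)·(2.6667) + (-1)·(-2.3333) + (2)·(0.6667) + (-3)·(-3.3333) + (1)·(2.6667) + (-3)·(-0.3333)) / 5 = 28/5 = 5.6
  S[B,B] = ((2.6667)·(2.6667) + (-2.3333)·(-2.3333) + (0.6667)·(0.6667) + (-3.3333)·(-3.3333) + (2.6667)·(2.6667) + (-0.3333)·(-0.3333)) / 5 = 31.3333/5 = 6.2667
  S = [[8, 5.6],
 [5.6, 6.2667]].

Step 3 — invert S. det(S) = 8·6.2667 - (5.6)² = 18.7733.
  S^{-1} = (1/det) · [[d, -b], [-b, a]] = [[0.3338, -0.2983],
 [-0.2983, 0.4261]].

Step 4 — quadratic form (x̄ - mu_0)^T · S^{-1} · (x̄ - mu_0):
  S^{-1} · (x̄ - mu_0) = (-0.3622, 0.696),
  (x̄ - mu_0)^T · [...] = (1)·(-0.3622) + (2.3333)·(0.696) = 1.2618.

Step 5 — scale by n: T² = 6 · 1.2618 = 7.571.

T² ≈ 7.571


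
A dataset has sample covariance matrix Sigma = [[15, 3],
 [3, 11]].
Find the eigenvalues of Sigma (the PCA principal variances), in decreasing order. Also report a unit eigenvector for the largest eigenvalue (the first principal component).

Step 1 — characteristic polynomial of 2×2 Sigma:
  det(Sigma - λI) = λ² - trace · λ + det = 0.
  trace = 15 + 11 = 26, det = 15·11 - (3)² = 156.
Step 2 — discriminant:
  Δ = trace² - 4·det = 676 - 624 = 52.
Step 3 — eigenvalues:
  λ = (trace ± √Δ)/2 = (26 ± 7.2111)/2,
  λ_1 = 16.6056,  λ_2 = 9.3944.

Step 4 — unit eigenvector for λ_1: solve (Sigma - λ_1 I)v = 0. First row:
  (15 - 16.6056)·v_x + (3)·v_y = 0, i.e. (-1.6056)·v_x + (3)·v_y = 0,
  so v ∝ (b, λ_1 - a) = (3, 1.6056) = u.
  ||u|| = √((3)² + (1.6056)²) = √(11.5778) ≈ 3.4026,
  v_1 = u/||u|| ≈ (0.8817, 0.4719) (||v_1|| = 1).

λ_1 = 16.6056,  λ_2 = 9.3944;  v_1 ≈ (0.8817, 0.4719)


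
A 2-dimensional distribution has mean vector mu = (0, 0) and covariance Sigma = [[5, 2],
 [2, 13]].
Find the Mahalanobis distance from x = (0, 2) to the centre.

Step 1 — centre the observation: (x - mu) = (0, 2).

Step 2 — invert Sigma. det(Sigma) = 5·13 - (2)² = 61.
  Sigma^{-1} = (1/det) · [[d, -b], [-b, a]] = [[0.2131, -0.0328],
 [-0.0328, 0.082]].

Step 3 — form the quadratic (x - mu)^T · Sigma^{-1} · (x - mu):
  Sigma^{-1} · (x - mu) = (-0.0656, 0.1639).
  (x - mu)^T · [Sigma^{-1} · (x - mu)] = (0)·(-0.0656) + (2)·(0.1639) = 0.3279.

Step 4 — take square root: d = √(0.3279) ≈ 0.5726.

d(x, mu) = √(0.3279) ≈ 0.5726


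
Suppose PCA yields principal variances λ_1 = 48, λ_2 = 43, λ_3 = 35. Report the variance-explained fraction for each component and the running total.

Step 1 — total variance = trace(Sigma) = Σ λ_i = 48 + 43 + 35 = 126.

Step 2 — fraction explained by component i = λ_i / Σ λ:
  PC1: 48/126 = 0.381
  PC2: 43/126 = 0.3413
  PC3: 35/126 = 0.2778

Step 3 — cumulative fraction after k components = (λ_1 + ... + λ_k) / Σ λ:
  k = 1: 48/126 = 0.381
  k = 2: (48 + 43)/126 = 91/126 = 0.7222
  k = 3: (48 + 43 + 35)/126 = 126/126 = 1

Summary (fraction, with percent):

explained: PC1 0.381 (38.1%), PC2 0.3413 (34.13%), PC3 0.2778 (27.78%);  cumulative: 0.381, 0.7222, 1


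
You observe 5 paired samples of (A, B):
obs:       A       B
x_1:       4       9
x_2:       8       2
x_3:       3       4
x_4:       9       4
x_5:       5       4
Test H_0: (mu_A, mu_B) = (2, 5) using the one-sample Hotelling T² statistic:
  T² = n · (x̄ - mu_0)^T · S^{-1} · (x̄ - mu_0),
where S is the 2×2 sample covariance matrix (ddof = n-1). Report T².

Step 1 — sample mean vector:
  mean(A) = (4 + 8 + 3 + 9 + 5) / 5 = 29/5 = 5.8
  mean(B) = (9 + 2 + 4 + 4 + 4) / 5 = 23/5 = 4.6
  x̄ = (5.8, 4.6),  deviation x̄ - mu_0 = (5.8, 4.6) - (2, 5) = (3.8, -0.4).

Step 2 — sample covariance matrix, S[i,j] = (1/(n-1)) · Σ_k (x_{k,i} - mean_i) · (x_{k,j} - mean_j), divisor n-1 = 4:
  S[A,A] = ((-1.8)·(-1.8) + (2.2)·(2.2) + (-2.8)·(-2.8) + (3.2)·(3.2) + (-0.8)·(-0.8)) / 4 = 26.8/4 = 6.7
  S[A,B] = ((-1.8)·(4.4) + (2.2)·(-2.6) + (-2.8)·(-0.6) + (3.2)·(-0.6) + (-0.8)·(-0.6)) / 4 = -13.4/4 = -3.35
  S[B,B] = ((4.4)·(4.4) + (-2.6)·(-2.6) + (-0.6)·(-0.6) + (-0.6)·(-0.6) + (-0.6)·(-0.6)) / 4 = 27.2/4 = 6.8
  S = [[6.7, -3.35],
 [-3.35, 6.8]].

Step 3 — invert S. det(S) = 6.7·6.8 - (-3.35)² = 34.3375.
  S^{-1} = (1/det) · [[d, -b], [-b, a]] = [[0.198, 0.0976],
 [0.0976, 0.1951]].

Step 4 — quadratic form (x̄ - mu_0)^T · S^{-1} · (x̄ - mu_0):
  S^{-1} · (x̄ - mu_0) = (0.7135, 0.2927),
  (x̄ - mu_0)^T · [...] = (3.8)·(0.7135) + (-0.4)·(0.2927) = 2.5942.

Step 5 — scale by n: T² = 5 · 2.5942 = 12.9712.

T² ≈ 12.9712


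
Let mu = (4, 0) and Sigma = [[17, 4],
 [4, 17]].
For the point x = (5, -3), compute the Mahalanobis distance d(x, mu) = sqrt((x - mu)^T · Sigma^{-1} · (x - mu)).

Step 1 — centre the observation: (x - mu) = (1, -3).

Step 2 — invert Sigma. det(Sigma) = 17·17 - (4)² = 273.
  Sigma^{-1} = (1/det) · [[d, -b], [-b, a]] = [[0.0623, -0.0147],
 [-0.0147, 0.0623]].

Step 3 — form the quadratic (x - mu)^T · Sigma^{-1} · (x - mu):
  Sigma^{-1} · (x - mu) = (0.1062, -0.2015).
  (x - mu)^T · [Sigma^{-1} · (x - mu)] = (1)·(0.1062) + (-3)·(-0.2015) = 0.7106.

Step 4 — take square root: d = √(0.7106) ≈ 0.843.

d(x, mu) = √(0.7106) ≈ 0.843


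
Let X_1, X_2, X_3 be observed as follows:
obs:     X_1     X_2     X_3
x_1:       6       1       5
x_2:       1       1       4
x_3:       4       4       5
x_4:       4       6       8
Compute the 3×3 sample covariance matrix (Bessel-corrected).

Step 1 — column means:
  mean(X_1) = (6 + 1 + 4 + 4) / 4 = 15/4 = 3.75
  mean(X_2) = (1 + 1 + 4 + 6) / 4 = 12/4 = 3
  mean(X_3) = (5 + 4 + 5 + 8) / 4 = 22/4 = 5.5

Step 2 — sample covariance S[i,j] = (1/(n-1)) · Σ_k (x_{k,i} - mean_i) · (x_{k,j} - mean_j), with n-1 = 3.
  S[X_1,X_1] = ((2.25)·(2.25) + (-2.75)·(-2.75) + (0.25)·(0.25) + (0.25)·(0.25)) / 3 = 12.75/3 = 4.25
  S[X_1,X_2] = ((2.25)·(-2) + (-2.75)·(-2) + (0.25)·(1) + (0.25)·(3)) / 3 = 2/3 = 0.6667
  S[X_1,X_3] = ((2.25)·(-0.5) + (-2.75)·(-1.5) + (0.25)·(-0.5) + (0.25)·(2.5)) / 3 = 3.5/3 = 1.1667
  S[X_2,X_2] = ((-2)·(-2) + (-2)·(-2) + (1)·(1) + (3)·(3)) / 3 = 18/3 = 6
  S[X_2,X_3] = ((-2)·(-0.5) + (-2)·(-1.5) + (1)·(-0.5) + (3)·(2.5)) / 3 = 11/3 = 3.6667
  S[X_3,X_3] = ((-0.5)·(-0.5) + (-1.5)·(-1.5) + (-0.5)·(-0.5) + (2.5)·(2.5)) / 3 = 9/3 = 3

S is symmetric (S[j,i] = S[i,j]). Assembling:

S = [[4.25, 0.6667, 1.1667],
 [0.6667, 6, 3.6667],
 [1.1667, 3.6667, 3]]


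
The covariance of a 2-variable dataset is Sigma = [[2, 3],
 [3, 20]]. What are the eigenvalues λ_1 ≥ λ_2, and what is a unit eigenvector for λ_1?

Step 1 — characteristic polynomial of 2×2 Sigma:
  det(Sigma - λI) = λ² - trace · λ + det = 0.
  trace = 2 + 20 = 22, det = 2·20 - (3)² = 31.
Step 2 — discriminant:
  Δ = trace² - 4·det = 484 - 124 = 360.
Step 3 — eigenvalues:
  λ = (trace ± √Δ)/2 = (22 ± 18.9737)/2,
  λ_1 = 20.4868,  λ_2 = 1.5132.

Step 4 — unit eigenvector for λ_1: solve (Sigma - λ_1 I)v = 0. First row:
  (2 - 20.4868)·v_x + (3)·v_y = 0, i.e. (-18.4868)·v_x + (3)·v_y = 0,
  so v ∝ (b, λ_1 - a) = (3, 18.4868) = u.
  ||u|| = √((3)² + (18.4868)²) = √(350.763) ≈ 18.7287,
  v_1 = u/||u|| ≈ (0.1602, 0.9871) (||v_1|| = 1).

λ_1 = 20.4868,  λ_2 = 1.5132;  v_1 ≈ (0.1602, 0.9871)


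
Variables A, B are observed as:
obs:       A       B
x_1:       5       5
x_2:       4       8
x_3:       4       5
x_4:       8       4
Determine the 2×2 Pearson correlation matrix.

Step 1 — column means:
  mean(A) = (5 + 4 + 4 + 8) / 4 = 21/4 = 5.25
  mean(B) = (5 + 8 + 5 + 4) / 4 = 22/4 = 5.5

Step 2 — sample variances and covariances s[i,j] = (1/(n-1)) · Σ_k (x_{k,i} - mean_i) · (x_{k,j} - mean_j), with n-1 = 3:
  s[A,A] = ((-0.25)·(-0.25) + (-1.25)·(-1.25) + (-1.25)·(-1.25) + (2.75)·(2.75)) / 3 = 10.75/3 = 3.5833
  s[A,B] = ((-0.25)·(-0.5) + (-1.25)·(2.5) + (-1.25)·(-0.5) + (2.75)·(-1.5)) / 3 = -6.5/3 = -2.1667
  s[B,B] = ((-0.5)·(-0.5) + (2.5)·(2.5) + (-0.5)·(-0.5) + (-1.5)·(-1.5)) / 3 = 9/3 = 3
  Sample standard deviations s_i = √(s[i,i]):
  s(A) = √(3.5833) = 1.893
  s(B) = √(3) = 1.7321

Step 3 — r_{ij} = s_{ij} / (s_i · s_j):
  r[A,A] = 1 (diagonal).
  r[A,B] = -2.1667 / (1.893 · 1.7321) = -2.1667 / 3.2787 = -0.6608
  r[B,B] = 1 (diagonal).

R is symmetric with unit diagonal. Assembling:

R = [[1, -0.6608],
 [-0.6608, 1]]


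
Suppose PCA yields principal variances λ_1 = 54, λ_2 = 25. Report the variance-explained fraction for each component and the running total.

Step 1 — total variance = trace(Sigma) = Σ λ_i = 54 + 25 = 79.

Step 2 — fraction explained by component i = λ_i / Σ λ:
  PC1: 54/79 = 0.6835
  PC2: 25/79 = 0.3165

Step 3 — cumulative fraction after k components = (λ_1 + ... + λ_k) / Σ λ:
  k = 1: 54/79 = 0.6835
  k = 2: (54 + 25)/79 = 79/79 = 1

Summary (fraction, with percent):

explained: PC1 0.6835 (68.35%), PC2 0.3165 (31.65%);  cumulative: 0.6835, 1


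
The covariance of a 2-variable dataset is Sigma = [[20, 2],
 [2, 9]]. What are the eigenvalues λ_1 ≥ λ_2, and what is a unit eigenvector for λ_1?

Step 1 — characteristic polynomial of 2×2 Sigma:
  det(Sigma - λI) = λ² - trace · λ + det = 0.
  trace = 20 + 9 = 29, det = 20·9 - (2)² = 176.
Step 2 — discriminant:
  Δ = trace² - 4·det = 841 - 704 = 137.
Step 3 — eigenvalues:
  λ = (trace ± √Δ)/2 = (29 ± 11.7047)/2,
  λ_1 = 20.3523,  λ_2 = 8.6477.

Step 4 — unit eigenvector for λ_1: solve (Sigma - λ_1 I)v = 0. First row:
  (20 - 20.3523)·v_x + (2)·v_y = 0, i.e. (-0.3523)·v_x + (2)·v_y = 0,
  so v ∝ (b, λ_1 - a) = (2, 0.3523) = u.
  ||u|| = √((2)² + (0.3523)²) = √(4.1242) ≈ 2.0308,
  v_1 = u/||u|| ≈ (0.9848, 0.1735) (||v_1|| = 1).

λ_1 = 20.3523,  λ_2 = 8.6477;  v_1 ≈ (0.9848, 0.1735)


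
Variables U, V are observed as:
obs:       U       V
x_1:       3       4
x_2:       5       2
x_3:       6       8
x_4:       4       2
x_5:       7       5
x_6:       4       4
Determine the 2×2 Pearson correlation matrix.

Step 1 — column means:
  mean(U) = (3 + 5 + 6 + 4 + 7 + 4) / 6 = 29/6 = 4.8333
  mean(V) = (4 + 2 + 8 + 2 + 5 + 4) / 6 = 25/6 = 4.1667

Step 2 — sample variances and covariances s[i,j] = (1/(n-1)) · Σ_k (x_{k,i} - mean_i) · (x_{k,j} - mean_j), with n-1 = 5:
  s[U,U] = ((-1.8333)·(-1.8333) + (0.1667)·(0.1667) + (1.1667)·(1.1667) + (-0.8333)·(-0.8333) + (2.1667)·(2.1667) + (-0.8333)·(-0.8333)) / 5 = 10.8333/5 = 2.1667
  s[U,V] = ((-1.8333)·(-0.1667) + (0.1667)·(-2.1667) + (1.1667)·(3.8333) + (-0.8333)·(-2.1667) + (2.1667)·(0.8333) + (-0.8333)·(-0.1667)) / 5 = 8.1667/5 = 1.6333
  s[V,V] = ((-0.1667)·(-0.1667) + (-2.1667)·(-2.1667) + (3.8333)·(3.8333) + (-2.1667)·(-2.1667) + (0.8333)·(0.8333) + (-0.1667)·(-0.1667)) / 5 = 24.8333/5 = 4.9667
  Sample standard deviations s_i = √(s[i,i]):
  s(U) = √(2.1667) = 1.472
  s(V) = √(4.9667) = 2.2286

Step 3 — r_{ij} = s_{ij} / (s_i · s_j):
  r[U,U] = 1 (diagonal).
  r[U,V] = 1.6333 / (1.472 · 2.2286) = 1.6333 / 3.2804 = 0.4979
  r[V,V] = 1 (diagonal).

R is symmetric with unit diagonal. Assembling:

R = [[1, 0.4979],
 [0.4979, 1]]


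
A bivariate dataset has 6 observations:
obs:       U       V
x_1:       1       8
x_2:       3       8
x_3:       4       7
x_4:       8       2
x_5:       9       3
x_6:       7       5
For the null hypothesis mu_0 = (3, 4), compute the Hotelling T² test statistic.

Step 1 — sample mean vector:
  mean(U) = (1 + 3 + 4 + 8 + 9 + 7) / 6 = 32/6 = 5.3333
  mean(V) = (8 + 8 + 7 + 2 + 3 + 5) / 6 = 33/6 = 5.5
  x̄ = (5.3333, 5.5),  deviation x̄ - mu_0 = (5.3333, 5.5) - (3, 4) = (2.3333, 1.5).

Step 2 — sample covariance matrix, S[i,j] = (1/(n-1)) · Σ_k (x_{k,i} - mean_i) · (x_{k,j} - mean_j), divisor n-1 = 5:
  S[U,U] = ((-4.3333)·(-4.3333) + (-2.3333)·(-2.3333) + (-1.3333)·(-1.3333) + (2.6667)·(2.6667) + (3.6667)·(3.6667) + (1.6667)·(1.6667)) / 5 = 49.3333/5 = 9.8667
  S[U,V] = ((-4.3333)·(2.5) + (-2.3333)·(2.5) + (-1.3333)·(1.5) + (2.6667)·(-3.5) + (3.6667)·(-2.5) + (1.6667)·(-0.5)) / 5 = -38/5 = -7.6
  S[V,V] = ((2.5)·(2.5) + (2.5)·(2.5) + (1.5)·(1.5) + (-3.5)·(-3.5) + (-2.5)·(-2.5) + (-0.5)·(-0.5)) / 5 = 33.5/5 = 6.7
  S = [[9.8667, -7.6],
 [-7.6, 6.7]].

Step 3 — invert S. det(S) = 9.8667·6.7 - (-7.6)² = 8.3467.
  S^{-1} = (1/det) · [[d, -b], [-b, a]] = [[0.8027, 0.9105],
 [0.9105, 1.1821]].

Step 4 — quadratic form (x̄ - mu_0)^T · S^{-1} · (x̄ - mu_0):
  S^{-1} · (x̄ - mu_0) = (3.2388, 3.8978),
  (x̄ - mu_0)^T · [...] = (2.3333)·(3.2388) + (1.5)·(3.8978) = 13.4039.

Step 5 — scale by n: T² = 6 · 13.4039 = 80.4233.

T² ≈ 80.4233


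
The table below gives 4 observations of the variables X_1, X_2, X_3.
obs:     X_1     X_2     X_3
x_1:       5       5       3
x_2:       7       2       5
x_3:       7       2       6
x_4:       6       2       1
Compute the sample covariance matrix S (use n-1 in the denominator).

Step 1 — column means:
  mean(X_1) = (5 + 7 + 7 + 6) / 4 = 25/4 = 6.25
  mean(X_2) = (5 + 2 + 2 + 2) / 4 = 11/4 = 2.75
  mean(X_3) = (3 + 5 + 6 + 1) / 4 = 15/4 = 3.75

Step 2 — sample covariance S[i,j] = (1/(n-1)) · Σ_k (x_{k,i} - mean_i) · (x_{k,j} - mean_j), with n-1 = 3.
  S[X_1,X_1] = ((-1.25)·(-1.25) + (0.75)·(0.75) + (0.75)·(0.75) + (-0.25)·(-0.25)) / 3 = 2.75/3 = 0.9167
  S[X_1,X_2] = ((-1.25)·(2.25) + (0.75)·(-0.75) + (0.75)·(-0.75) + (-0.25)·(-0.75)) / 3 = -3.75/3 = -1.25
  S[X_1,X_3] = ((-1.25)·(-0.75) + (0.75)·(1.25) + (0.75)·(2.25) + (-0.25)·(-2.75)) / 3 = 4.25/3 = 1.4167
  S[X_2,X_2] = ((2.25)·(2.25) + (-0.75)·(-0.75) + (-0.75)·(-0.75) + (-0.75)·(-0.75)) / 3 = 6.75/3 = 2.25
  S[X_2,X_3] = ((2.25)·(-0.75) + (-0.75)·(1.25) + (-0.75)·(2.25) + (-0.75)·(-2.75)) / 3 = -2.25/3 = -0.75
  S[X_3,X_3] = ((-0.75)·(-0.75) + (1.25)·(1.25) + (2.25)·(2.25) + (-2.75)·(-2.75)) / 3 = 14.75/3 = 4.9167

S is symmetric (S[j,i] = S[i,j]). Assembling:

S = [[0.9167, -1.25, 1.4167],
 [-1.25, 2.25, -0.75],
 [1.4167, -0.75, 4.9167]]


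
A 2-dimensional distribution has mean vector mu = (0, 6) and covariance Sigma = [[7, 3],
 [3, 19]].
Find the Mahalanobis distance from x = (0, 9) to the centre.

Step 1 — centre the observation: (x - mu) = (0, 3).

Step 2 — invert Sigma. det(Sigma) = 7·19 - (3)² = 124.
  Sigma^{-1} = (1/det) · [[d, -b], [-b, a]] = [[0.1532, -0.0242],
 [-0.0242, 0.0565]].

Step 3 — form the quadratic (x - mu)^T · Sigma^{-1} · (x - mu):
  Sigma^{-1} · (x - mu) = (-0.0726, 0.1694).
  (x - mu)^T · [Sigma^{-1} · (x - mu)] = (0)·(-0.0726) + (3)·(0.1694) = 0.5081.

Step 4 — take square root: d = √(0.5081) ≈ 0.7128.

d(x, mu) = √(0.5081) ≈ 0.7128


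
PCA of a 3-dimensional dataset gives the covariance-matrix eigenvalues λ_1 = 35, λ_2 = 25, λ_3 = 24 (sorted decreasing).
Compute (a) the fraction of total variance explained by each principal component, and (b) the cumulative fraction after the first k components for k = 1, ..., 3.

Step 1 — total variance = trace(Sigma) = Σ λ_i = 35 + 25 + 24 = 84.

Step 2 — fraction explained by component i = λ_i / Σ λ:
  PC1: 35/84 = 0.4167
  PC2: 25/84 = 0.2976
  PC3: 24/84 = 0.2857

Step 3 — cumulative fraction after k components = (λ_1 + ... + λ_k) / Σ λ:
  k = 1: 35/84 = 0.4167
  k = 2: (35 + 25)/84 = 60/84 = 0.7143
  k = 3: (35 + 25 + 24)/84 = 84/84 = 1

Summary (fraction, with percent):

explained: PC1 0.4167 (41.67%), PC2 0.2976 (29.76%), PC3 0.2857 (28.57%);  cumulative: 0.4167, 0.7143, 1


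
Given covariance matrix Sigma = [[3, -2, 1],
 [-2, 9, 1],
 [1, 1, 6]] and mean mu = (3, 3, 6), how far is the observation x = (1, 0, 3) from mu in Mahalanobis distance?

Step 1 — centre the observation: (x - mu) = (-2, -3, -3).

Step 2 — invert Sigma (cofactor / det for 3×3, or solve directly):
  Sigma^{-1} = [[0.4344, 0.1066, -0.0902],
 [0.1066, 0.1393, -0.041],
 [-0.0902, -0.041, 0.1885]].

Step 3 — form the quadratic (x - mu)^T · Sigma^{-1} · (x - mu):
  Sigma^{-1} · (x - mu) = (-0.918, -0.5082, -0.2623).
  (x - mu)^T · [Sigma^{-1} · (x - mu)] = (-2)·(-0.918) + (-3)·(-0.5082) + (-3)·(-0.2623) = 4.1475.

Step 4 — take square root: d = √(4.1475) ≈ 2.0366.

d(x, mu) = √(4.1475) ≈ 2.0366


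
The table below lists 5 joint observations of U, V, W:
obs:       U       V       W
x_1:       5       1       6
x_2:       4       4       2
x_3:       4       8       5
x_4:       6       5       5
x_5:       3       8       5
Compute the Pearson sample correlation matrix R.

Step 1 — column means:
  mean(U) = (5 + 4 + 4 + 6 + 3) / 5 = 22/5 = 4.4
  mean(V) = (1 + 4 + 8 + 5 + 8) / 5 = 26/5 = 5.2
  mean(W) = (6 + 2 + 5 + 5 + 5) / 5 = 23/5 = 4.6

Step 2 — sample variances and covariances s[i,j] = (1/(n-1)) · Σ_k (x_{k,i} - mean_i) · (x_{k,j} - mean_j), with n-1 = 4:
  s[U,U] = ((0.6)·(0.6) + (-0.4)·(-0.4) + (-0.4)·(-0.4) + (1.6)·(1.6) + (-1.4)·(-1.4)) / 4 = 5.2/4 = 1.3
  s[U,V] = ((0.6)·(-4.2) + (-0.4)·(-1.2) + (-0.4)·(2.8) + (1.6)·(-0.2) + (-1.4)·(2.8)) / 4 = -7.4/4 = -1.85
  s[U,W] = ((0.6)·(1.4) + (-0.4)·(-2.6) + (-0.4)·(0.4) + (1.6)·(0.4) + (-1.4)·(0.4)) / 4 = 1.8/4 = 0.45
  s[V,V] = ((-4.2)·(-4.2) + (-1.2)·(-1.2) + (2.8)·(2.8) + (-0.2)·(-0.2) + (2.8)·(2.8)) / 4 = 34.8/4 = 8.7
  s[V,W] = ((-4.2)·(1.4) + (-1.2)·(-2.6) + (2.8)·(0.4) + (-0.2)·(0.4) + (2.8)·(0.4)) / 4 = -0.6/4 = -0.15
  s[W,W] = ((1.4)·(1.4) + (-2.6)·(-2.6) + (0.4)·(0.4) + (0.4)·(0.4) + (0.4)·(0.4)) / 4 = 9.2/4 = 2.3
  Sample standard deviations s_i = √(s[i,i]):
  s(U) = √(1.3) = 1.1402
  s(V) = √(8.7) = 2.9496
  s(W) = √(2.3) = 1.5166

Step 3 — r_{ij} = s_{ij} / (s_i · s_j):
  r[U,U] = 1 (diagonal).
  r[U,V] = -1.85 / (1.1402 · 2.9496) = -1.85 / 3.363 = -0.5501
  r[U,W] = 0.45 / (1.1402 · 1.5166) = 0.45 / 1.7292 = 0.2602
  r[V,V] = 1 (diagonal).
  r[V,W] = -0.15 / (2.9496 · 1.5166) = -0.15 / 4.4733 = -0.0335
  r[W,W] = 1 (diagonal).

R is symmetric with unit diagonal. Assembling:

R = [[1, -0.5501, 0.2602],
 [-0.5501, 1, -0.0335],
 [0.2602, -0.0335, 1]]


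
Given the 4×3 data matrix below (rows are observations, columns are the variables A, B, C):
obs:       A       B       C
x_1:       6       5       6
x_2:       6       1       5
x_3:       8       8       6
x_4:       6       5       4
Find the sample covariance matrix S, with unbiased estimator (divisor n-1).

Step 1 — column means:
  mean(A) = (6 + 6 + 8 + 6) / 4 = 26/4 = 6.5
  mean(B) = (5 + 1 + 8 + 5) / 4 = 19/4 = 4.75
  mean(C) = (6 + 5 + 6 + 4) / 4 = 21/4 = 5.25

Step 2 — sample covariance S[i,j] = (1/(n-1)) · Σ_k (x_{k,i} - mean_i) · (x_{k,j} - mean_j), with n-1 = 3.
  S[A,A] = ((-0.5)·(-0.5) + (-0.5)·(-0.5) + (1.5)·(1.5) + (-0.5)·(-0.5)) / 3 = 3/3 = 1
  S[A,B] = ((-0.5)·(0.25) + (-0.5)·(-3.75) + (1.5)·(3.25) + (-0.5)·(0.25)) / 3 = 6.5/3 = 2.1667
  S[A,C] = ((-0.5)·(0.75) + (-0.5)·(-0.25) + (1.5)·(0.75) + (-0.5)·(-1.25)) / 3 = 1.5/3 = 0.5
  S[B,B] = ((0.25)·(0.25) + (-3.75)·(-3.75) + (3.25)·(3.25) + (0.25)·(0.25)) / 3 = 24.75/3 = 8.25
  S[B,C] = ((0.25)·(0.75) + (-3.75)·(-0.25) + (3.25)·(0.75) + (0.25)·(-1.25)) / 3 = 3.25/3 = 1.0833
  S[C,C] = ((0.75)·(0.75) + (-0.25)·(-0.25) + (0.75)·(0.75) + (-1.25)·(-1.25)) / 3 = 2.75/3 = 0.9167

S is symmetric (S[j,i] = S[i,j]). Assembling:

S = [[1, 2.1667, 0.5],
 [2.1667, 8.25, 1.0833],
 [0.5, 1.0833, 0.9167]]


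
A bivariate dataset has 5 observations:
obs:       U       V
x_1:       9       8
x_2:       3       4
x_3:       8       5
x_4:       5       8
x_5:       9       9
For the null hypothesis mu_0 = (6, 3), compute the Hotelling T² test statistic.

Step 1 — sample mean vector:
  mean(U) = (9 + 3 + 8 + 5 + 9) / 5 = 34/5 = 6.8
  mean(V) = (8 + 4 + 5 + 8 + 9) / 5 = 34/5 = 6.8
  x̄ = (6.8, 6.8),  deviation x̄ - mu_0 = (6.8, 6.8) - (6, 3) = (0.8, 3.8).

Step 2 — sample covariance matrix, S[i,j] = (1/(n-1)) · Σ_k (x_{k,i} - mean_i) · (x_{k,j} - mean_j), divisor n-1 = 4:
  S[U,U] = ((2.2)·(2.2) + (-3.8)·(-3.8) + (1.2)·(1.2) + (-1.8)·(-1.8) + (2.2)·(2.2)) / 4 = 28.8/4 = 7.2
  S[U,V] = ((2.2)·(1.2) + (-3.8)·(-2.8) + (1.2)·(-1.8) + (-1.8)·(1.2) + (2.2)·(2.2)) / 4 = 13.8/4 = 3.45
  S[V,V] = ((1.2)·(1.2) + (-2.8)·(-2.8) + (-1.8)·(-1.8) + (1.2)·(1.2) + (2.2)·(2.2)) / 4 = 18.8/4 = 4.7
  S = [[7.2, 3.45],
 [3.45, 4.7]].

Step 3 — invert S. det(S) = 7.2·4.7 - (3.45)² = 21.9375.
  S^{-1} = (1/det) · [[d, -b], [-b, a]] = [[0.2142, -0.1573],
 [-0.1573, 0.3282]].

Step 4 — quadratic form (x̄ - mu_0)^T · S^{-1} · (x̄ - mu_0):
  S^{-1} · (x̄ - mu_0) = (-0.4262, 1.1214),
  (x̄ - mu_0)^T · [...] = (0.8)·(-0.4262) + (3.8)·(1.1214) = 3.9202.

Step 5 — scale by n: T² = 5 · 3.9202 = 19.6011.

T² ≈ 19.6011


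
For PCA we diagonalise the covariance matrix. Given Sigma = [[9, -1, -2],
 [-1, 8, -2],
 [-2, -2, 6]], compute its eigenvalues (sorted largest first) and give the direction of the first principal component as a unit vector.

Step 1 — characteristic polynomial p(λ) = det(λI - Sigma) = λ³ - tr·λ² + c_1·λ - det, where tr = trace, c_1 = sum of the principal 2×2 minors, det = det(Sigma):
  tr = 9 + 8 + 6 = 23,
  c_1 = (9·8 - (-1)²) + (9·6 - (-2)²) + (8·6 - (-2)²) = 71 + 50 + 44 = 165,
  det = 9·(8·6 - (-2)²) - (-1)·((-1)·6 - (-2)·(-2)) + (-2)·((-1)·(-2) - 8·(-2)) = 9·(44) - (-1)·(-10) + (-2)·(18) = 350.
  So p(λ) = λ³ - 23λ² + 165λ - 350.
Step 2 — look for an integer root (rational root theorem: any rational root is an integer divisor of 350). Testing λ = 10:
  p(10) = 1000 - 2300 + 1650 - 350 = 0  ✓
  Dividing out (λ - 10): p(λ) = (λ - 10)(λ² - 13λ + 35).
Step 3 — remaining eigenvalues from the quadratic λ² - 13λ + 35 = 0:
  Δ = 13² - 4·35 = 169 - 140 = 29,  λ = (13 ± √29)/2 = (13 ± 5.3852)/2 ≈ 9.1926 or 3.8074.
  Sorted: λ_1 = 10,  λ_2 = 9.1926,  λ_3 = 3.8074  (check: sum = 23 = tr ✓).

Step 4 — unit eigenvector for λ_1 = 10: v spans the null space of (Sigma - λ_1 I), whose rows are
  r_1 = (-1, -1, -2),  r_2 = (-1, -2, -2),  r_3 = (-2, -2, -4).
  v is orthogonal to every row, so take v ∝ r_1 × r_2 = ((-1)·(-2) - (-2)·(-2), (-2)·(-1) - (-1)·(-2), (-1)·(-2) - (-1)·(-1)) = (-2, 0, 1).
  Rescale (multiply by -1 so the first nonzero entry is positive): u = (2, 0, -1).
  ||u|| = √((2)² + (0)² + (-1)²) = √(5) ≈ 2.2361,  v_1 = u/||u|| ≈ (0.8944, 0, -0.4472) (||v_1|| = 1).

λ_1 = 10,  λ_2 = 9.1926,  λ_3 = 3.8074;  v_1 ≈ (0.8944, 0, -0.4472)


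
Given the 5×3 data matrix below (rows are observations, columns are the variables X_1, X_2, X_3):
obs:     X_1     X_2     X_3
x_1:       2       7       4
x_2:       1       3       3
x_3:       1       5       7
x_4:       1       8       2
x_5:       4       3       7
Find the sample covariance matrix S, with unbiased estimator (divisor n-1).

Step 1 — column means:
  mean(X_1) = (2 + 1 + 1 + 1 + 4) / 5 = 9/5 = 1.8
  mean(X_2) = (7 + 3 + 5 + 8 + 3) / 5 = 26/5 = 5.2
  mean(X_3) = (4 + 3 + 7 + 2 + 7) / 5 = 23/5 = 4.6

Step 2 — sample covariance S[i,j] = (1/(n-1)) · Σ_k (x_{k,i} - mean_i) · (x_{k,j} - mean_j), with n-1 = 4.
  S[X_1,X_1] = ((0.2)·(0.2) + (-0.8)·(-0.8) + (-0.8)·(-0.8) + (-0.8)·(-0.8) + (2.2)·(2.2)) / 4 = 6.8/4 = 1.7
  S[X_1,X_2] = ((0.2)·(1.8) + (-0.8)·(-2.2) + (-0.8)·(-0.2) + (-0.8)·(2.8) + (2.2)·(-2.2)) / 4 = -4.8/4 = -1.2
  S[X_1,X_3] = ((0.2)·(-0.6) + (-0.8)·(-1.6) + (-0.8)·(2.4) + (-0.8)·(-2.6) + (2.2)·(2.4)) / 4 = 6.6/4 = 1.65
  S[X_2,X_2] = ((1.8)·(1.8) + (-2.2)·(-2.2) + (-0.2)·(-0.2) + (2.8)·(2.8) + (-2.2)·(-2.2)) / 4 = 20.8/4 = 5.2
  S[X_2,X_3] = ((1.8)·(-0.6) + (-2.2)·(-1.6) + (-0.2)·(2.4) + (2.8)·(-2.6) + (-2.2)·(2.4)) / 4 = -10.6/4 = -2.65
  S[X_3,X_3] = ((-0.6)·(-0.6) + (-1.6)·(-1.6) + (2.4)·(2.4) + (-2.6)·(-2.6) + (2.4)·(2.4)) / 4 = 21.2/4 = 5.3

S is symmetric (S[j,i] = S[i,j]). Assembling:

S = [[1.7, -1.2, 1.65],
 [-1.2, 5.2, -2.65],
 [1.65, -2.65, 5.3]]


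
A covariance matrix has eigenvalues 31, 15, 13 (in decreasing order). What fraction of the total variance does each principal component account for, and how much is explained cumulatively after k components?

Step 1 — total variance = trace(Sigma) = Σ λ_i = 31 + 15 + 13 = 59.

Step 2 — fraction explained by component i = λ_i / Σ λ:
  PC1: 31/59 = 0.5254
  PC2: 15/59 = 0.2542
  PC3: 13/59 = 0.2203

Step 3 — cumulative fraction after k components = (λ_1 + ... + λ_k) / Σ λ:
  k = 1: 31/59 = 0.5254
  k = 2: (31 + 15)/59 = 46/59 = 0.7797
  k = 3: (31 + 15 + 13)/59 = 59/59 = 1

Summary (fraction, with percent):

explained: PC1 0.5254 (52.54%), PC2 0.2542 (25.42%), PC3 0.2203 (22.03%);  cumulative: 0.5254, 0.7797, 1


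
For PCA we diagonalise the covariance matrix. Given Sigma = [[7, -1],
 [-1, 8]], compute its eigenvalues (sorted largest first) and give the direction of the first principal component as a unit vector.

Step 1 — characteristic polynomial of 2×2 Sigma:
  det(Sigma - λI) = λ² - trace · λ + det = 0.
  trace = 7 + 8 = 15, det = 7·8 - (-1)² = 55.
Step 2 — discriminant:
  Δ = trace² - 4·det = 225 - 220 = 5.
Step 3 — eigenvalues:
  λ = (trace ± √Δ)/2 = (15 ± 2.2361)/2,
  λ_1 = 8.618,  λ_2 = 6.382.

Step 4 — unit eigenvector for λ_1: solve (Sigma - λ_1 I)v = 0. First row:
  (7 - 8.618)·v_x + (-1)·v_y = 0, i.e. (-1.618)·v_x + (-1)·v_y = 0,
  so v ∝ (b, λ_1 - a) = (-1, 1.618); multiply by -1 so the first entry is positive: u = (1, -1.618).
  ||u|| = √((1)² + (-1.618)²) = √(3.618) ≈ 1.9021,
  v_1 = u/||u|| ≈ (0.5257, -0.8507) (||v_1|| = 1).

λ_1 = 8.618,  λ_2 = 6.382;  v_1 ≈ (0.5257, -0.8507)


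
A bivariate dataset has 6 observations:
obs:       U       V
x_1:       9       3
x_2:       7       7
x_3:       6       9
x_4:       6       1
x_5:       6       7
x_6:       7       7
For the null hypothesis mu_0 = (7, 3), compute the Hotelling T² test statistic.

Step 1 — sample mean vector:
  mean(U) = (9 + 7 + 6 + 6 + 6 + 7) / 6 = 41/6 = 6.8333
  mean(V) = (3 + 7 + 9 + 1 + 7 + 7) / 6 = 34/6 = 5.6667
  x̄ = (6.8333, 5.6667),  deviation x̄ - mu_0 = (6.8333, 5.6667) - (7, 3) = (-0.1667, 2.6667).

Step 2 — sample covariance matrix, S[i,j] = (1/(n-1)) · Σ_k (x_{k,i} - mean_i) · (x_{k,j} - mean_j), divisor n-1 = 5:
  S[U,U] = ((2.1667)·(2.1667) + (0.1667)·(0.1667) + (-0.8333)·(-0.8333) + (-0.8333)·(-0.8333) + (-0.8333)·(-0.8333) + (0.1667)·(0.1667)) / 5 = 6.8333/5 = 1.3667
  S[U,V] = ((2.1667)·(-2.6667) + (0.1667)·(1.3333) + (-0.8333)·(3.3333) + (-0.8333)·(-4.6667) + (-0.8333)·(1.3333) + (0.1667)·(1.3333)) / 5 = -5.3333/5 = -1.0667
  S[V,V] = ((-2.6667)·(-2.6667) + (1.3333)·(1.3333) + (3.3333)·(3.3333) + (-4.6667)·(-4.6667) + (1.3333)·(1.3333) + (1.3333)·(1.3333)) / 5 = 45.3333/5 = 9.0667
  S = [[1.3667, -1.0667],
 [-1.0667, 9.0667]].

Step 3 — invert S. det(S) = 1.3667·9.0667 - (-1.0667)² = 11.2533.
  S^{-1} = (1/det) · [[d, -b], [-b, a]] = [[0.8057, 0.0948],
 [0.0948, 0.1214]].

Step 4 — quadratic form (x̄ - mu_0)^T · S^{-1} · (x̄ - mu_0):
  S^{-1} · (x̄ - mu_0) = (0.1185, 0.3081),
  (x̄ - mu_0)^T · [...] = (-0.1667)·(0.1185) + (2.6667)·(0.3081) = 0.8017.

Step 5 — scale by n: T² = 6 · 0.8017 = 4.8104.

T² ≈ 4.8104


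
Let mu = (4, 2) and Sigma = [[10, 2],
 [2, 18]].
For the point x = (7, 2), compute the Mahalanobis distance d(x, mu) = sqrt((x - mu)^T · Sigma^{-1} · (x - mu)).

Step 1 — centre the observation: (x - mu) = (3, 0).

Step 2 — invert Sigma. det(Sigma) = 10·18 - (2)² = 176.
  Sigma^{-1} = (1/det) · [[d, -b], [-b, a]] = [[0.1023, -0.0114],
 [-0.0114, 0.0568]].

Step 3 — form the quadratic (x - mu)^T · Sigma^{-1} · (x - mu):
  Sigma^{-1} · (x - mu) = (0.3068, -0.0341).
  (x - mu)^T · [Sigma^{-1} · (x - mu)] = (3)·(0.3068) + (0)·(-0.0341) = 0.9205.

Step 4 — take square root: d = √(0.9205) ≈ 0.9594.

d(x, mu) = √(0.9205) ≈ 0.9594


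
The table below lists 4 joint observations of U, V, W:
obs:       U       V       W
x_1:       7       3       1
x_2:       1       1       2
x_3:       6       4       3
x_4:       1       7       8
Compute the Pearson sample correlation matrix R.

Step 1 — column means:
  mean(U) = (7 + 1 + 6 + 1) / 4 = 15/4 = 3.75
  mean(V) = (3 + 1 + 4 + 7) / 4 = 15/4 = 3.75
  mean(W) = (1 + 2 + 3 + 8) / 4 = 14/4 = 3.5

Step 2 — sample variances and covariances s[i,j] = (1/(n-1)) · Σ_k (x_{k,i} - mean_i) · (x_{k,j} - mean_j), with n-1 = 3:
  s[U,U] = ((3.25)·(3.25) + (-2.75)·(-2.75) + (2.25)·(2.25) + (-2.75)·(-2.75)) / 3 = 30.75/3 = 10.25
  s[U,V] = ((3.25)·(-0.75) + (-2.75)·(-2.75) + (2.25)·(0.25) + (-2.75)·(3.25)) / 3 = -3.25/3 = -1.0833
  s[U,W] = ((3.25)·(-2.5) + (-2.75)·(-1.5) + (2.25)·(-0.5) + (-2.75)·(4.5)) / 3 = -17.5/3 = -5.8333
  s[V,V] = ((-0.75)·(-0.75) + (-2.75)·(-2.75) + (0.25)·(0.25) + (3.25)·(3.25)) / 3 = 18.75/3 = 6.25
  s[V,W] = ((-0.75)·(-2.5) + (-2.75)·(-1.5) + (0.25)·(-0.5) + (3.25)·(4.5)) / 3 = 20.5/3 = 6.8333
  s[W,W] = ((-2.5)·(-2.5) + (-1.5)·(-1.5) + (-0.5)·(-0.5) + (4.5)·(4.5)) / 3 = 29/3 = 9.6667
  Sample standard deviations s_i = √(s[i,i]):
  s(U) = √(10.25) = 3.2016
  s(V) = √(6.25) = 2.5
  s(W) = √(9.6667) = 3.1091

Step 3 — r_{ij} = s_{ij} / (s_i · s_j):
  r[U,U] = 1 (diagonal).
  r[U,V] = -1.0833 / (3.2016 · 2.5) = -1.0833 / 8.0039 = -0.1354
  r[U,W] = -5.8333 / (3.2016 · 3.1091) = -5.8333 / 9.9541 = -0.586
  r[V,V] = 1 (diagonal).
  r[V,W] = 6.8333 / (2.5 · 3.1091) = 6.8333 / 7.7728 = 0.8791
  r[W,W] = 1 (diagonal).

R is symmetric with unit diagonal. Assembling:

R = [[1, -0.1354, -0.586],
 [-0.1354, 1, 0.8791],
 [-0.586, 0.8791, 1]]


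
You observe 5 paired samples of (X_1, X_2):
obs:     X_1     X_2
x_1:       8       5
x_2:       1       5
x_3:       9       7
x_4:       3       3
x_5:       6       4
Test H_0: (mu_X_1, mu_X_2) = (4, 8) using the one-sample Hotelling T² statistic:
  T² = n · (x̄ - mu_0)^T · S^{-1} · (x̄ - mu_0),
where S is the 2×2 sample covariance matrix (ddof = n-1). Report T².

Step 1 — sample mean vector:
  mean(X_1) = (8 + 1 + 9 + 3 + 6) / 5 = 27/5 = 5.4
  mean(X_2) = (5 + 5 + 7 + 3 + 4) / 5 = 24/5 = 4.8
  x̄ = (5.4, 4.8),  deviation x̄ - mu_0 = (5.4, 4.8) - (4, 8) = (1.4, -3.2).

Step 2 — sample covariance matrix, S[i,j] = (1/(n-1)) · Σ_k (x_{k,i} - mean_i) · (x_{k,j} - mean_j), divisor n-1 = 4:
  S[X_1,X_1] = ((2.6)·(2.6) + (-4.4)·(-4.4) + (3.6)·(3.6) + (-2.4)·(-2.4) + (0.6)·(0.6)) / 4 = 45.2/4 = 11.3
  S[X_1,X_2] = ((2.6)·(0.2) + (-4.4)·(0.2) + (3.6)·(2.2) + (-2.4)·(-1.8) + (0.6)·(-0.8)) / 4 = 11.4/4 = 2.85
  S[X_2,X_2] = ((0.2)·(0.2) + (0.2)·(0.2) + (2.2)·(2.2) + (-1.8)·(-1.8) + (-0.8)·(-0.8)) / 4 = 8.8/4 = 2.2
  S = [[11.3, 2.85],
 [2.85, 2.2]].

Step 3 — invert S. det(S) = 11.3·2.2 - (2.85)² = 16.7375.
  S^{-1} = (1/det) · [[d, -b], [-b, a]] = [[0.1314, -0.1703],
 [-0.1703, 0.6751]].

Step 4 — quadratic form (x̄ - mu_0)^T · S^{-1} · (x̄ - mu_0):
  S^{-1} · (x̄ - mu_0) = (0.7289, -2.3988),
  (x̄ - mu_0)^T · [...] = (1.4)·(0.7289) + (-3.2)·(-2.3988) = 8.6966.

Step 5 — scale by n: T² = 5 · 8.6966 = 43.4832.

T² ≈ 43.4832


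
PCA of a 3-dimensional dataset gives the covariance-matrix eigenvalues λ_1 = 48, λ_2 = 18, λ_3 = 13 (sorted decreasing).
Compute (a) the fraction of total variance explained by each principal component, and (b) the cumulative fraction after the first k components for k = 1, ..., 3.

Step 1 — total variance = trace(Sigma) = Σ λ_i = 48 + 18 + 13 = 79.

Step 2 — fraction explained by component i = λ_i / Σ λ:
  PC1: 48/79 = 0.6076
  PC2: 18/79 = 0.2278
  PC3: 13/79 = 0.1646

Step 3 — cumulative fraction after k components = (λ_1 + ... + λ_k) / Σ λ:
  k = 1: 48/79 = 0.6076
  k = 2: (48 + 18)/79 = 66/79 = 0.8354
  k = 3: (48 + 18 + 13)/79 = 79/79 = 1

Summary (fraction, with percent):

explained: PC1 0.6076 (60.76%), PC2 0.2278 (22.78%), PC3 0.1646 (16.46%);  cumulative: 0.6076, 0.8354, 1
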